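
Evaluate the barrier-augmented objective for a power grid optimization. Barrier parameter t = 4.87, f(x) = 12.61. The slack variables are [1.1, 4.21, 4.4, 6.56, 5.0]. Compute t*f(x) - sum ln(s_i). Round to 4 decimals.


Step 1: Compute log-barrier.
ln values: [0.0953, 1.4375, 1.4816, 1.881, 1.6094]
phi = -(0.0953 + 1.4375 + 1.4816 + 1.881 + 1.6094) = -6.5048
Step 2: Compute augmented objective.
t*f(x) = 4.87*12.61 = 61.4107
Total = 61.4107 - 6.5048 = 54.9059


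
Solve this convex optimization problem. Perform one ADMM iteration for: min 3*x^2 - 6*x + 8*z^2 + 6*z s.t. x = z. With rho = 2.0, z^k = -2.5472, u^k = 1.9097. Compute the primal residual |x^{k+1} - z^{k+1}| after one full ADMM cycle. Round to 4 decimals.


ADMM iteration with rho = 2.0, z^k = -2.5472, u^k = 1.9097
Step 1: x-update.
Minimize 3*x^2 - 6*x + (2.0/2)*(x + 2.5472 + 1.9097)^2
FOC: (2*3 + 2.0)*x = 6 + 2.0*(-2.5472 - 1.9097)
x^{k+1} = -0.3642
Step 2: z-update.
Minimize 8*z^2 + 6*z + (2.0/2)*(-0.3642 - z + 1.9097)^2
FOC: (2*8 + 2.0)*z = -6 + 2.0*(-0.3642 + 1.9097)
z^{k+1} = -0.1616
Step 3: u-update.
u^{k+1} = 1.9097 - 0.3642 + 0.1616 = 1.7071
Step 4: Primal residual = |-0.3642 + 0.1616| = 0.2026


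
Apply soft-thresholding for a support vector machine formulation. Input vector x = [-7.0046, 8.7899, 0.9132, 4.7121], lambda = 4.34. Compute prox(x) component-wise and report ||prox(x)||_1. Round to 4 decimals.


Soft-thresholding with lambda = 4.34:
prox(-7.0046) = sign(-7.0046)*max(|-7.0046| - 4.34, 0) = -2.6646
prox(8.7899) = sign(8.7899)*max(|8.7899| - 4.34, 0) = 4.4499
prox(0.9132) = sign(0.9132)*max(|0.9132| - 4.34, 0) = 0.0
prox(4.7121) = sign(4.7121)*max(|4.7121| - 4.34, 0) = 0.3721
prox(x) = [-2.6646, 4.4499, 0.0, 0.3721]
||prox(x)||_1 = 2.6646 + 4.4499 + 0.0 + 0.3721 = 7.4866


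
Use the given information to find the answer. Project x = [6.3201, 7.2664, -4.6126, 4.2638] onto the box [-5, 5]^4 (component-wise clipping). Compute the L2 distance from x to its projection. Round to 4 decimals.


Project each component onto [-5, 5].
clip(6.3201) = 5.0, clip(7.2664) = 5.0, clip(-4.6126) = -4.6126, clip(4.2638) = 4.2638
Projection = [5.0, 5.0, -4.6126, 4.2638]
Squared diffs: [1.7427, 5.1366, 0.0, 0.0]
Distance = sqrt(6.8793) = 2.6228


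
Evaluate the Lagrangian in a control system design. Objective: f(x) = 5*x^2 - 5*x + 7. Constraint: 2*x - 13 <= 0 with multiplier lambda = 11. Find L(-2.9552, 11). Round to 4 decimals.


Step 1: Evaluate f(x).
f(-2.9552) = 5*(-2.9552)^2 - 5*(-2.9552) + 7 = 65.442
Step 2: Evaluate g(x).
g(-2.9552) = 2*-2.9552 - 13 = -18.9104
Step 3: Compute Lagrangian.
L = 65.442 + 11*-18.9104 = -142.5724


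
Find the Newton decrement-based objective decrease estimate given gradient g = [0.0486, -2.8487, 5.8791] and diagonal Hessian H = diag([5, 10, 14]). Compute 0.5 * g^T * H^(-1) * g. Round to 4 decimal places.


Step 1: H is diagonal, so H^(-1) * g = [0.0097, -0.2849, 0.4199].
Step 2: g^T H^(-1) g = sum_i g_i^2 / H_ii
  = (0.0486)^2/5 + (-2.8487)^2/10 + (5.8791)^2/14
  = 0.0005 + 0.8115 + 2.4688 = 3.2808
Step 3: Objective decrease = 0.5 * g^T H^(-1) g = 1.6404


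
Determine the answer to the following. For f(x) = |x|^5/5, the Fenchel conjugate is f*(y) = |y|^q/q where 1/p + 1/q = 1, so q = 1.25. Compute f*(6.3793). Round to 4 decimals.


The conjugate exponent q satisfies 1/p + 1/q = 1.
p = 5, so q = 5/(5 - 1) = 1.25
|y|^q = 6.3793^1.25 = 10.1383
f*(6.3793) = 10.1383 / 1.25 = 8.1107


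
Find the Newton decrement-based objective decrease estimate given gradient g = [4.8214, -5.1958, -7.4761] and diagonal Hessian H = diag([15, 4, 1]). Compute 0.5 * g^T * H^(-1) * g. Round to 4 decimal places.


Step 1: H is diagonal, so H^(-1) * g = [0.3214, -1.299, -7.4761].
Step 2: g^T H^(-1) g = sum_i g_i^2 / H_ii
  = (4.8214)^2/15 + (-5.1958)^2/4 + (-7.4761)^2/1
  = 1.5497 + 6.7491 + 55.8921 = 64.1909
Step 3: Objective decrease = 0.5 * g^T H^(-1) g = 32.0954


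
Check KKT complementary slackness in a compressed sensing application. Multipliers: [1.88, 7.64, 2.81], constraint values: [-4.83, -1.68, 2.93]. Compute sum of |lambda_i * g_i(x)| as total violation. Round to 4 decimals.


KKT complementary slackness check:
lambda_1 * g_1 = 1.88 * -4.83 = -9.0804
lambda_2 * g_2 = 7.64 * -1.68 = -12.8352
lambda_3 * g_3 = 2.81 * 2.93 = 8.2333
Total violation = 9.0804 + 12.8352 + 8.2333 = 30.1489


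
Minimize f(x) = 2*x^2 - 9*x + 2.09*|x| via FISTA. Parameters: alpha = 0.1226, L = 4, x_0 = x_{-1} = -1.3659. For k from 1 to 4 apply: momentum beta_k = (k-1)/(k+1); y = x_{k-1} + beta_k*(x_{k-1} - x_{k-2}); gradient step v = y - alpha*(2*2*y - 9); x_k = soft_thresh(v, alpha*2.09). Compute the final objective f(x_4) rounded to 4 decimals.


FISTA on f(x) = 2*x^2 - 9*x + 2.09*|x|
L = 4, alpha = 0.1226
Iteration 1: beta = 0.0, y = -1.3659 + 0.0*(-1.3659 + 1.3659) = -1.3659
  grad(y) = -14.4636, v = y - alpha*grad = 0.4073
  prox(v) = soft_thresh(0.4073, 0.2562) = 0.1511
Iteration 2: beta = 0.3333, y = 0.1511 + 0.3333*(0.1511 + 1.3659) = 0.6568
  grad(y) = -6.3729, v = y - alpha*grad = 1.4381
  prox(v) = soft_thresh(1.4381, 0.2562) = 1.1819
Iteration 3: beta = 0.5, y = 1.1819 + 0.5*(1.1819 - 0.1511) = 1.6972
  grad(y) = -2.2111, v = y - alpha*grad = 1.9683
  prox(v) = soft_thresh(1.9683, 0.2562) = 1.7121
Iteration 4: beta = 0.6, y = 1.7121 + 0.6*(1.7121 - 1.1819) = 2.0302
  grad(y) = -0.8792, v = y - alpha*grad = 2.138
  prox(v) = soft_thresh(2.138, 0.2562) = 1.8818
f(x_4) = 2*1.8818^2 - 9*1.8818 + 2.09*|1.8818| = -5.9209


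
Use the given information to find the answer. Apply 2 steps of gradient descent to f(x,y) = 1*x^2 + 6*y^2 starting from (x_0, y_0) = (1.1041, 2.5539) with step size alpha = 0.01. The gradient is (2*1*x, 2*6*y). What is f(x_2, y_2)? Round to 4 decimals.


Gradient descent on f(x,y) = 1*x^2 + 6*y^2.
Starting point: (1.1041, 2.5539), alpha = 0.01
Step 1: grad_x = 2*1*1.1041 = 2.2082, grad_y = 2*6*2.5539 = 30.6468
  x_1 = 1.1041 - 0.01*2.2082 = 1.082
  y_1 = 2.5539 - 0.01*30.6468 = 2.2474
Step 2: grad_x = 2*1*1.082 = 2.164, grad_y = 2*6*2.2474 = 26.9692
  x_2 = 1.082 - 0.01*2.164 = 1.0604
  y_2 = 2.2474 - 0.01*26.9692 = 1.9777
f(1.0604, 1.9777) = 1*1.0604^2 + 6*1.9777^2 = 24.5931


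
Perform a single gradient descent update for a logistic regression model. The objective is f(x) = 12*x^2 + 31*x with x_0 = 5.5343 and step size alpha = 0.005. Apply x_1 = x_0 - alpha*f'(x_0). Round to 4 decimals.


We compute the gradient at x_0 and apply the update.
f'(x) = 24*x + 31
f'(5.5343) = 24*5.5343 + 31 = 163.8232
x_1 = 5.5343 - 0.005*163.8232 = 4.7152


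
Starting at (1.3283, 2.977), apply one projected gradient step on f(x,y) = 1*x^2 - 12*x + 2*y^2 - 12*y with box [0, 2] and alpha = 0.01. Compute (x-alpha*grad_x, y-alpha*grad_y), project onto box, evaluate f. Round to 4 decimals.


Step 1: Compute gradient at (1.3283, 2.977).
grad_x = 2*1*1.3283 - 12 = -9.3434
grad_y = 2*2*2.977 - 12 = -0.092
Step 2: Gradient step.
x_raw = 1.3283 - 0.01*-9.3434 = 1.4217
y_raw = 2.977 - 0.01*-0.092 = 2.9779
Step 3: Project onto [0, 2].
x_proj = clip(1.4217) = 1.4217
y_proj = clip(2.9779) = 2.0
Step 4: Evaluate f.
f(1.4217, 2.0) = -31.0395


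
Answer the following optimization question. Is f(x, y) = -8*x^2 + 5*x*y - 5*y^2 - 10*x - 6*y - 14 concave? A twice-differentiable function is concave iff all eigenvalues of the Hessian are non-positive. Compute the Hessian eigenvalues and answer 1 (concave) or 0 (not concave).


The Hessian of f(x,y) = -8*x^2 + 5*x*y - 5*y^2 - 10*x - 6*y - 14 is:
H = [[-16, 5], [5, -10]]
Trace = -16 - 10 = -26
Determinant = -16*-10 - (5)^2 = 135
Discriminant = (-26)^2 - 4*135 = 136.0
Eigenvalues: lambda_1 = -18.831, lambda_2 = -7.169
The function is concave.

1


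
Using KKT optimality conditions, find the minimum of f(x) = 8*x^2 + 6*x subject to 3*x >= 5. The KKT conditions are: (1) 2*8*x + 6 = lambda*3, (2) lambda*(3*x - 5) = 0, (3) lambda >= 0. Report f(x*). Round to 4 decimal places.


Step 1: Try lambda = 0 (constraint inactive).
x_unc = -6/(2*8) = -0.375
Check: 3*-0.375 = -1.125 < 5 -- violated!
Step 2: Constraint must be active: 3*x = 5
x* = 5/3 = 1.6667 (rounded; the exact value 5/3 is used below)
lambda = (2*8*(5/3) + 6)/3 = 10.8889
Step 3: Compute optimal value.
f(x*) = 8*(5/3)^2 + 6*(5/3) = 32.2222


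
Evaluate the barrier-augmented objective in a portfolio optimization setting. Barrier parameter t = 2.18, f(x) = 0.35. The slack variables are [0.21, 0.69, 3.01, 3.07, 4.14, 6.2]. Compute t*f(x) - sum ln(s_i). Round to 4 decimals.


Step 1: Compute log-barrier.
ln values: [-1.5606, -0.3711, 1.1019, 1.1217, 1.4207, 1.8245]
phi = -(-1.5606 - 0.3711 + 1.1019 + 1.1217 + 1.4207 + 1.8245) = -3.5372
Step 2: Compute augmented objective.
t*f(x) = 2.18*0.35 = 0.763
Total = 0.763 - 3.5372 = -2.7742


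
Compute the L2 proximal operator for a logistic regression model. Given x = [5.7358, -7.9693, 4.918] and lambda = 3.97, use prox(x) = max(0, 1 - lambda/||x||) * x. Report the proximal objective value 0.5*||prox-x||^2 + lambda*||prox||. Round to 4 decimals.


Step 1: Compute ||x||.
||x|| = 10.9816
Step 2: Compute scaling factor.
scale = max(0, 1 - 3.97/10.9816) = 0.6385
Step 3: prox(x) = [3.6622, -5.0883, 3.1401]
||prox(x)|| = 7.0116
Step 4: Proximal objective.
0.5*||prox-x||^2 = 7.8805
lambda*||prox|| = 27.8361
Total = 35.7166


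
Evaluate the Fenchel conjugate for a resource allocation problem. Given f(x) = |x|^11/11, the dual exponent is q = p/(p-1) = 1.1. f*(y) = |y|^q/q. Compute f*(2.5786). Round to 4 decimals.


The conjugate exponent q satisfies 1/p + 1/q = 1.
p = 11, so q = 11/(11 - 1) = 1.1
|y|^q = 2.5786^1.1 = 2.8348
f*(2.5786) = 2.8348 / 1.1 = 2.5771


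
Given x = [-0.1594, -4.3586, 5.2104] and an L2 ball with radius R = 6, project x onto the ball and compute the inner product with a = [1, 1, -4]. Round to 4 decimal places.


Step 1: Compute ||x|| (intermediates to 6 decimals).
||x|| = sqrt((-0.1594)^2 + (-4.3586)^2 + 5.2104^2) = 6.79493
Step 2: Project.
Since ||x|| > R, scale = R/||x|| = 6/6.79493 = 0.883011, proj(x) = scale * x
proj(x) = [-0.140752, -3.848692, 4.600841]
Step 3: Dot product.
a^T * proj(x) = 1*(-0.140752) + 1*(-3.848692) - 4*4.600841 = -22.3928


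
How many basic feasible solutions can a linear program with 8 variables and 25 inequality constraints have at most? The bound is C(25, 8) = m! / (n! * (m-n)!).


Each vertex corresponds to some choice of n active constraints out of m, so the number of vertices is at most C(m, n) = m! / (n!(m-n)!).
m = 25, n = 8
Numerator: 25 * 24 * 23 * 22 * 21 * 20 * 19 * 18
Denominator: 8! = 40320
C(25, 8) = 1081575


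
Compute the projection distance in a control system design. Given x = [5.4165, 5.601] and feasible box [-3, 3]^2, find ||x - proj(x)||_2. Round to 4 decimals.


Project each component onto [-3, 3].
clip(5.4165) = 3.0, clip(5.601) = 3.0
Projection = [3.0, 3.0]
Squared diffs: [5.8395, 6.7652]
Distance = sqrt(12.6047) = 3.5503


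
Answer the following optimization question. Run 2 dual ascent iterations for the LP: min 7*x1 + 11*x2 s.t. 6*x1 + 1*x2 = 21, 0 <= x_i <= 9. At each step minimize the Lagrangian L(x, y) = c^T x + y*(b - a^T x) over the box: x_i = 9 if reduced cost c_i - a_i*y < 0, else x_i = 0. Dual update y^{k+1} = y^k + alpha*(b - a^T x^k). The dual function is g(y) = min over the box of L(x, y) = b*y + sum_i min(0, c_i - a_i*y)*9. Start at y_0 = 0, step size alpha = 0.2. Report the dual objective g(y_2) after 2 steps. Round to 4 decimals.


Dual ascent for LP: min 7*x1 + 11*x2, 6*x1 + 1*x2 = 21, 0 <= x_i <= 9
Step 1: y^k = 0.0, reduced costs: (7.0, 11.0)
  x^k = (0.0, 0.0), subgradient = b - a^T x = 21.0
  y^{k+1} = 0.0 + 0.2*21.0 = 4.2
Step 2: y^k = 4.2, reduced costs: (-18.2, 6.8)
  x^k = (9.0, 0.0), subgradient = b - a^T x = -33.0
  y^{k+1} = 4.2 + 0.2*-33.0 = -2.4
Dual objective at y_2 = -2.4: reduced costs (21.4, 13.4), box minimizer x = (0.0, 0.0)
g(y_2) = b*y + (c1 - a1*y)*x1 + (c2 - a2*y)*x2 = 21*(-2.4) + 21.4*0.0 + 13.4*0.0 = -50.4 + 0.0 + 0.0 = -50.4


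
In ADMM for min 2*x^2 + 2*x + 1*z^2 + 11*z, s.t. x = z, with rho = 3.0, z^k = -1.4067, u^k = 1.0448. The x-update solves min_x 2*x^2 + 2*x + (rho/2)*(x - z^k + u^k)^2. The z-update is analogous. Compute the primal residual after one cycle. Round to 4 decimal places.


ADMM iteration with rho = 3.0, z^k = -1.4067, u^k = 1.0448
Step 1: x-update.
Minimize 2*x^2 + 2*x + (3.0/2)*(x + 1.4067 + 1.0448)^2
FOC: (2*2 + 3.0)*x = -2 + 3.0*(-1.4067 - 1.0448)
x^{k+1} = -1.3364
Step 2: z-update.
Minimize 1*z^2 + 11*z + (3.0/2)*(-1.3364 - z + 1.0448)^2
FOC: (2*1 + 3.0)*z = -11 + 3.0*(-1.3364 + 1.0448)
z^{k+1} = -2.3749
Step 3: u-update.
u^{k+1} = 1.0448 - 1.3364 + 2.3749 = 2.0834
Step 4: Primal residual = |-1.3364 + 2.3749| = 1.0386


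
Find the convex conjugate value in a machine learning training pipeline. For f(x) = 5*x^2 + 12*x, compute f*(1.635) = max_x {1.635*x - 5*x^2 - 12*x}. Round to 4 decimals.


f*(y) = sup_x {y*x - a*x^2 - b*x} = sup_x {(y-b)*x - a*x^2}
FOC: (y - b) - 2a*x = 0 => x* = (y - b)/(2a)
x* = (1.635 - 12)/(2*5) = -1.0365
f*(1.635) = (y-b)^2/(4a) = (1.635 - 12)^2/(4*5)
= 107.4332/20 = 5.3717


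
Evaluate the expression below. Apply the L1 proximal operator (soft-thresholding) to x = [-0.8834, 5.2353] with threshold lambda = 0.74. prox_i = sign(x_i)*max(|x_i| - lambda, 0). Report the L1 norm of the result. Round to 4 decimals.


Soft-thresholding with lambda = 0.74:
prox(-0.8834) = sign(-0.8834)*max(|-0.8834| - 0.74, 0) = -0.1434
prox(5.2353) = sign(5.2353)*max(|5.2353| - 0.74, 0) = 4.4953
prox(x) = [-0.1434, 4.4953]
||prox(x)||_1 = 0.1434 + 4.4953 = 4.6387


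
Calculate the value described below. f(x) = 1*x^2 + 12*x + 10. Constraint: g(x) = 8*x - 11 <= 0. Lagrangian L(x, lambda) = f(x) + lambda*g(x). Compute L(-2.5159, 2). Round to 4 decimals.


Step 1: Evaluate f(x).
f(-2.5159) = 1*(-2.5159)^2 + 12*(-2.5159) + 10 = -13.861
Step 2: Evaluate g(x).
g(-2.5159) = 8*-2.5159 - 11 = -31.1272
Step 3: Compute Lagrangian.
L = -13.861 + 2*-31.1272 = -76.1154


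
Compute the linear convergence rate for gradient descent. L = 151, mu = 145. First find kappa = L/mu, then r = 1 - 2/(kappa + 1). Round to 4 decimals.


Step 1: Compute the condition number.
kappa = L/mu = 151/145 = 1.0414
Step 2: Compute the convergence rate.
r = 1 - 2/(kappa + 1) = 1 - 2*mu/(L + mu) = (L - mu)/(L + mu) = 6/296 = 0.0203


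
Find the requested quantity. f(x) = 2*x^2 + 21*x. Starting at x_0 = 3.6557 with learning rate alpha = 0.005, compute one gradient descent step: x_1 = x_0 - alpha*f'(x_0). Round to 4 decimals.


We compute the gradient at x_0 and apply the update.
f'(x) = 4*x + 21
f'(3.6557) = 4*3.6557 + 21 = 35.6228
x_1 = 3.6557 - 0.005*35.6228 = 3.4776


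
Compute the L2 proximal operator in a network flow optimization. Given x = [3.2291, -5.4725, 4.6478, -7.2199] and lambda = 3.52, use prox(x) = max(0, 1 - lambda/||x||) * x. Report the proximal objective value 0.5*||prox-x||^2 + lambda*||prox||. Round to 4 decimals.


Step 1: Compute ||x||.
||x|| = 10.682
Step 2: Compute scaling factor.
scale = max(0, 1 - 3.52/10.682) = 0.6705
Step 3: prox(x) = [2.165, -3.6692, 3.1162, -4.8407]
||prox(x)|| = 7.162
Step 4: Proximal objective.
0.5*||prox-x||^2 = 6.1952
lambda*||prox|| = 25.2102
Total = 31.4053


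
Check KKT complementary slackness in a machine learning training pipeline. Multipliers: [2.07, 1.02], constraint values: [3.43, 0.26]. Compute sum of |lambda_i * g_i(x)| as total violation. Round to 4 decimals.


KKT complementary slackness check:
lambda_1 * g_1 = 2.07 * 3.43 = 7.1001
lambda_2 * g_2 = 1.02 * 0.26 = 0.2652
Total violation = 7.1001 + 0.2652 = 7.3653


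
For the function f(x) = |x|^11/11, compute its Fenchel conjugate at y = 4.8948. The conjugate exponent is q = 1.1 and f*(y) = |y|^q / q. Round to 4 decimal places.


The conjugate exponent q satisfies 1/p + 1/q = 1.
p = 11, so q = 11/(11 - 1) = 1.1
|y|^q = 4.8948^1.1 = 5.7373
f*(4.8948) = 5.7373 / 1.1 = 5.2157


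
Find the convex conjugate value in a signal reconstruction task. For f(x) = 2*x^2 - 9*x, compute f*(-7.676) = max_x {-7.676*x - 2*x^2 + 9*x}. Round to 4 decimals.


f*(y) = sup_x {y*x - a*x^2 - b*x} = sup_x {(y-b)*x - a*x^2}
FOC: (y - b) - 2a*x = 0 => x* = (y - b)/(2a)
x* = (-7.676 + 9)/(2*2) = 0.331
f*(-7.676) = (y-b)^2/(4a) = (-7.676 + 9)^2/(4*2)
= 1.753/8 = 0.2191


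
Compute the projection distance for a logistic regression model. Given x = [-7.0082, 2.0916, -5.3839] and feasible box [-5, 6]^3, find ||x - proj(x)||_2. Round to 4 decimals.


Project each component onto [-5, 6].
clip(-7.0082) = -5.0, clip(2.0916) = 2.0916, clip(-5.3839) = -5.0
Projection = [-5.0, 2.0916, -5.0]
Squared diffs: [4.0329, 0.0, 0.1474]
Distance = sqrt(4.1803) = 2.0446


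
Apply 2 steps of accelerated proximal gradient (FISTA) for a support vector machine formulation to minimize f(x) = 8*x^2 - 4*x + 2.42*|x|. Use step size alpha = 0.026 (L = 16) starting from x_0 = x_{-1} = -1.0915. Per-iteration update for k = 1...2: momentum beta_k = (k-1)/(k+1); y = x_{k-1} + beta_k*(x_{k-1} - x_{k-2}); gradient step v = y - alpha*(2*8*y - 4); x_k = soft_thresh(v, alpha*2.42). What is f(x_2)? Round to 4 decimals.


FISTA on f(x) = 8*x^2 - 4*x + 2.42*|x|
L = 16, alpha = 0.026
Iteration 1: beta = 0.0, y = -1.0915 + 0.0*(-1.0915 + 1.0915) = -1.0915
  grad(y) = -21.464, v = y - alpha*grad = -0.5334
  prox(v) = soft_thresh(-0.5334, 0.0629) = -0.4705
Iteration 2: beta = 0.3333, y = -0.4705 + 0.3333*(-0.4705 + 1.0915) = -0.2635
  grad(y) = -8.2163, v = y - alpha*grad = -0.0499
  prox(v) = soft_thresh(-0.0499, 0.0629) = 0.0
f(x_2) = 8*0.0^2 - 4*0.0 + 2.42*|0.0| = 0.0


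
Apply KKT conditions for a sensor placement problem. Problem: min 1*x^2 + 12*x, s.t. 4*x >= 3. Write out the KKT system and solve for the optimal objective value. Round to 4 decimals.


Step 1: Try lambda = 0 (constraint inactive).
x_unc = -12/(2*1) = -6.0
Check: 4*-6.0 = -24.0 < 3 -- violated!
Step 2: Constraint must be active: 4*x = 3
x* = 3/4 = 0.75
lambda = (2*1*0.75 + 12)/4 = 3.375
Step 3: Compute optimal value.
f(x*) = 1*0.75^2 + 12*0.75 = 9.5625


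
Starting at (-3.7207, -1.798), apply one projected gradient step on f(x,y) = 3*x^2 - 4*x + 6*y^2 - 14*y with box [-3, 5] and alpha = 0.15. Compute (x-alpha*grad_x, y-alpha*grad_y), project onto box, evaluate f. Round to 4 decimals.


Step 1: Compute gradient at (-3.7207, -1.798).
grad_x = 2*3*-3.7207 - 4 = -26.3242
grad_y = 2*6*-1.798 - 14 = -35.576
Step 2: Gradient step.
x_raw = -3.7207 - 0.15*-26.3242 = 0.2279
y_raw = -1.798 - 0.15*-35.576 = 3.5384
Step 3: Project onto [-3, 5].
x_proj = clip(0.2279) = 0.2279
y_proj = clip(3.5384) = 3.5384
Step 4: Evaluate f.
f(0.2279, 3.5384) = 24.8282


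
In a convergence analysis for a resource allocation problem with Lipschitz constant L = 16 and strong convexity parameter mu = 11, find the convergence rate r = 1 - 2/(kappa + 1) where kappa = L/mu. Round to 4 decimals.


Step 1: Compute the condition number.
kappa = L/mu = 16/11 = 1.4545
Step 2: Compute the convergence rate.
r = 1 - 2/(kappa + 1) = 1 - 2*mu/(L + mu) = (L - mu)/(L + mu) = 5/27 = 0.1852


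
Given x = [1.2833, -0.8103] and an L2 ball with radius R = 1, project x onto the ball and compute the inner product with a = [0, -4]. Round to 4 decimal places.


Step 1: Compute ||x|| (intermediates to 6 decimals).
||x|| = sqrt(1.2833^2 + (-0.8103)^2) = 1.51771
Step 2: Project.
Since ||x|| > R, scale = R/||x|| = 1/1.51771 = 0.658887, proj(x) = scale * x
proj(x) = [0.84555, -0.533896]
Step 3: Dot product.
a^T * proj(x) = 0*0.84555 - 4*(-0.533896) = 2.1356


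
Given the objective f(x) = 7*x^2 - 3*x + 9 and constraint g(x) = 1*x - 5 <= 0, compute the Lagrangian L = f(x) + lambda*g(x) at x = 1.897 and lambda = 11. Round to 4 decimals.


Step 1: Evaluate f(x).
f(1.897) = 7*1.897^2 - 3*1.897 + 9 = 28.4993
Step 2: Evaluate g(x).
g(1.897) = 1*1.897 - 5 = -3.103
Step 3: Compute Lagrangian.
L = 28.4993 + 11*-3.103 = -5.6337


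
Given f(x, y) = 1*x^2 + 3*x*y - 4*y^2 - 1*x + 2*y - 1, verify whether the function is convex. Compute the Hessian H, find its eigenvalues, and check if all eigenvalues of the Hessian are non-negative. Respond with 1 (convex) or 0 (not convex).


The Hessian of f(x,y) = 1*x^2 + 3*x*y - 4*y^2 - 1*x + 2*y - 1 is:
H = [[2, 3], [3, -8]]
Trace = 2 - 8 = -6
Determinant = 2*-8 - (3)^2 = -25
Discriminant = (-6)^2 - 4*-25 = 136.0
Eigenvalues: lambda_1 = -8.831, lambda_2 = 2.831
The function is not convex.

0


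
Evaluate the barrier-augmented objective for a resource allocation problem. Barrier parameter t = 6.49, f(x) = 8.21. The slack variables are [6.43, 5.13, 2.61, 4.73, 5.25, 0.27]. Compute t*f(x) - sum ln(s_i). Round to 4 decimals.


Step 1: Compute log-barrier.
ln values: [1.861, 1.6351, 0.9594, 1.5539, 1.6582, -1.3093]
phi = -(1.861 + 1.6351 + 0.9594 + 1.5539 + 1.6582 - 1.3093) = -6.3583
Step 2: Compute augmented objective.
t*f(x) = 6.49*8.21 = 53.2829
Total = 53.2829 - 6.3583 = 46.9246


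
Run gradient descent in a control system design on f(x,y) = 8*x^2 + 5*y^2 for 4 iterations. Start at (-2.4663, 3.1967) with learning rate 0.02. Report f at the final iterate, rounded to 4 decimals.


Gradient descent on f(x,y) = 8*x^2 + 5*y^2.
Starting point: (-2.4663, 3.1967), alpha = 0.02
Step 1: grad_x = 2*8*-2.4663 = -39.4608, grad_y = 2*5*3.1967 = 31.967
  x_1 = -2.4663 - 0.02*-39.4608 = -1.6771
  y_1 = 3.1967 - 0.02*31.967 = 2.5574
Step 2: grad_x = 2*8*-1.6771 = -26.8333, grad_y = 2*5*2.5574 = 25.5736
  x_2 = -1.6771 - 0.02*-26.8333 = -1.1404
  y_2 = 2.5574 - 0.02*25.5736 = 2.0459
Step 3: grad_x = 2*8*-1.1404 = -18.2467, grad_y = 2*5*2.0459 = 20.4589
  x_3 = -1.1404 - 0.02*-18.2467 = -0.7755
  y_3 = 2.0459 - 0.02*20.4589 = 1.6367
Step 4: grad_x = 2*8*-0.7755 = -12.4077, grad_y = 2*5*1.6367 = 16.3671
  x_4 = -0.7755 - 0.02*-12.4077 = -0.5273
  y_4 = 1.6367 - 0.02*16.3671 = 1.3094
f(-0.5273, 1.3094) = 8*(-0.5273)^2 + 5*1.3094^2 = 10.7968


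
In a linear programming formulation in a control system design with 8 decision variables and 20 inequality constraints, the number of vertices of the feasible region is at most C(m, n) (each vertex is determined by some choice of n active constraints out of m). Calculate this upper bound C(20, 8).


Each vertex corresponds to some choice of n active constraints out of m, so the number of vertices is at most C(m, n) = m! / (n!(m-n)!).
m = 20, n = 8
Numerator: 20 * 19 * 18 * 17 * 16 * 15 * 14 * 13
Denominator: 8! = 40320
C(20, 8) = 125970


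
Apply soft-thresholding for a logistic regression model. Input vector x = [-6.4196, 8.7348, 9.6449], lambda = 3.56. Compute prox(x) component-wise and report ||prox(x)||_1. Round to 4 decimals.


Soft-thresholding with lambda = 3.56:
prox(-6.4196) = sign(-6.4196)*max(|-6.4196| - 3.56, 0) = -2.8596
prox(8.7348) = sign(8.7348)*max(|8.7348| - 3.56, 0) = 5.1748
prox(9.6449) = sign(9.6449)*max(|9.6449| - 3.56, 0) = 6.0849
prox(x) = [-2.8596, 5.1748, 6.0849]
||prox(x)||_1 = 2.8596 + 5.1748 + 6.0849 = 14.1193


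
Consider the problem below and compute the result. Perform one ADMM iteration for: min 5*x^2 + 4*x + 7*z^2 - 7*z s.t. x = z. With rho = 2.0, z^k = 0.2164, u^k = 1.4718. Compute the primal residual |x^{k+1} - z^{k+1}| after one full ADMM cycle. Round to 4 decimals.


ADMM iteration with rho = 2.0, z^k = 0.2164, u^k = 1.4718
Step 1: x-update.
Minimize 5*x^2 + 4*x + (2.0/2)*(x - 0.2164 + 1.4718)^2
FOC: (2*5 + 2.0)*x = -4 + 2.0*(0.2164 - 1.4718)
x^{k+1} = -0.5426
Step 2: z-update.
Minimize 7*z^2 - 7*z + (2.0/2)*(-0.5426 - z + 1.4718)^2
FOC: (2*7 + 2.0)*z = 7 + 2.0*(-0.5426 + 1.4718)
z^{k+1} = 0.5537
Step 3: u-update.
u^{k+1} = 1.4718 - 0.5426 - 0.5537 = 0.3756
Step 4: Primal residual = |-0.5426 - 0.5537| = 1.0962


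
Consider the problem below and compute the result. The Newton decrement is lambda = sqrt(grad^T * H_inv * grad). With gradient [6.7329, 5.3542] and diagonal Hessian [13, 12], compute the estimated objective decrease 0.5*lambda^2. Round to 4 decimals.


Step 1: H is diagonal, so H^(-1) * g = [0.5179, 0.4462].
Step 2: g^T H^(-1) g = sum_i g_i^2 / H_ii
  = (6.7329)^2/13 + (5.3542)^2/12
  = 3.4871 + 2.389 = 5.876
Step 3: Objective decrease = 0.5 * g^T H^(-1) g = 2.938


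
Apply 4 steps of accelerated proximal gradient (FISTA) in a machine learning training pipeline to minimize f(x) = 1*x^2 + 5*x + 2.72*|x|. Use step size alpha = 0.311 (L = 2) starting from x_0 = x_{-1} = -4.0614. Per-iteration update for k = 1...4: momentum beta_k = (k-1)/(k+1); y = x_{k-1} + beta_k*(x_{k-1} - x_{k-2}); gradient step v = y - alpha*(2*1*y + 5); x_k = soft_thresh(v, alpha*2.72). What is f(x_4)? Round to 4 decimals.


FISTA on f(x) = 1*x^2 + 5*x + 2.72*|x|
L = 2, alpha = 0.311
Iteration 1: beta = 0.0, y = -4.0614 + 0.0*(-4.0614 + 4.0614) = -4.0614
  grad(y) = -3.1228, v = y - alpha*grad = -3.0902
  prox(v) = soft_thresh(-3.0902, 0.8459) = -2.2443
Iteration 2: beta = 0.3333, y = -2.2443 + 0.3333*(-2.2443 + 4.0614) = -1.6386
  grad(y) = 1.7228, v = y - alpha*grad = -2.1744
  prox(v) = soft_thresh(-2.1744, 0.8459) = -1.3285
Iteration 3: beta = 0.5, y = -1.3285 + 0.5*(-1.3285 + 2.2443) = -0.8706
  grad(y) = 3.2589, v = y - alpha*grad = -1.8841
  prox(v) = soft_thresh(-1.8841, 0.8459) = -1.0381
Iteration 4: beta = 0.6, y = -1.0381 + 0.6*(-1.0381 + 1.3285) = -0.864
  grad(y) = 3.2721, v = y - alpha*grad = -1.8816
  prox(v) = soft_thresh(-1.8816, 0.8459) = -1.0357
f(x_4) = 1*(-1.0357)^2 + 5*(-1.0357) + 2.72*|-1.0357| = -1.2887


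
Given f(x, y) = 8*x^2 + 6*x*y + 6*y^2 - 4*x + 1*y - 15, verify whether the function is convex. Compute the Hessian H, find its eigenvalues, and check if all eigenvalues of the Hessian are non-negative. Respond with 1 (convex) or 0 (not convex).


The Hessian of f(x,y) = 8*x^2 + 6*x*y + 6*y^2 - 4*x + 1*y - 15 is:
H = [[16, 6], [6, 12]]
Trace = 16 + 12 = 28
Determinant = 16*12 - (6)^2 = 156
Discriminant = (28)^2 - 4*156 = 160.0
Eigenvalues: lambda_1 = 7.6754, lambda_2 = 20.3246
The function is convex.

1


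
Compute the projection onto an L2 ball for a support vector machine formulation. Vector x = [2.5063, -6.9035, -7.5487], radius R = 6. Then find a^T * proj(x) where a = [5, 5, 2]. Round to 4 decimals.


Step 1: Compute ||x|| (intermediates to 6 decimals).
||x|| = sqrt(2.5063^2 + (-6.9035)^2 + (-7.5487)^2) = 10.531986
Step 2: Project.
Since ||x|| > R, scale = R/||x|| = 6/10.531986 = 0.569693, proj(x) = scale * x
proj(x) = [1.427822, -3.932876, -4.300442]
Step 3: Dot product.
a^T * proj(x) = 5*1.427822 + 5*(-3.932876) + 2*(-4.300442) = -21.1262


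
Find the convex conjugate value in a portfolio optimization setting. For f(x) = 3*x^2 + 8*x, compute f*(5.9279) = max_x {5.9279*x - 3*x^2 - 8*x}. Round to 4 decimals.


f*(y) = sup_x {y*x - a*x^2 - b*x} = sup_x {(y-b)*x - a*x^2}
FOC: (y - b) - 2a*x = 0 => x* = (y - b)/(2a)
x* = (5.9279 - 8)/(2*3) = -0.3454
f*(5.9279) = (y-b)^2/(4a) = (5.9279 - 8)^2/(4*3)
= 4.2936/12 = 0.3578


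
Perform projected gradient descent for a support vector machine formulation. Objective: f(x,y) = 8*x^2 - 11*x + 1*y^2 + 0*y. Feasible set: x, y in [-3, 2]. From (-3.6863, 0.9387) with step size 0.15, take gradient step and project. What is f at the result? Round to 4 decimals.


Step 1: Compute gradient at (-3.6863, 0.9387).
grad_x = 2*8*-3.6863 - 11 = -69.9808
grad_y = 2*1*0.9387 + 0 = 1.8774
Step 2: Gradient step.
x_raw = -3.6863 - 0.15*-69.9808 = 6.8108
y_raw = 0.9387 - 0.15*1.8774 = 0.6571
Step 3: Project onto [-3, 2].
x_proj = clip(6.8108) = 2.0
y_proj = clip(0.6571) = 0.6571
Step 4: Evaluate f.
f(2.0, 0.6571) = 10.4318


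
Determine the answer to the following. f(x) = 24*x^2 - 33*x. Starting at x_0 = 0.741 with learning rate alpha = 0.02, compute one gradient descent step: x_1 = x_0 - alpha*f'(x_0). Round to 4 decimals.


We compute the gradient at x_0 and apply the update.
f'(x) = 48*x - 33
f'(0.741) = 48*0.741 - 33 = 2.568
x_1 = 0.741 - 0.02*2.568 = 0.6896


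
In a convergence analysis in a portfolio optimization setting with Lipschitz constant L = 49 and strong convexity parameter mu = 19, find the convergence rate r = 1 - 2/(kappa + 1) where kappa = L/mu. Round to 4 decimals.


Step 1: Compute the condition number.
kappa = L/mu = 49/19 = 2.5789
Step 2: Compute the convergence rate.
r = 1 - 2/(kappa + 1) = 1 - 2*mu/(L + mu) = (L - mu)/(L + mu) = 30/68 = 0.4412


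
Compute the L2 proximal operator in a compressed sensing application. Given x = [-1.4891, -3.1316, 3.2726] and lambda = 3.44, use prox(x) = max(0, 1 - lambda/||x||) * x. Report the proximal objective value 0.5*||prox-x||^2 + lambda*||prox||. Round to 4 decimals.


Step 1: Compute ||x||.
||x|| = 4.768
Step 2: Compute scaling factor.
scale = max(0, 1 - 3.44/4.768) = 0.2785
Step 3: prox(x) = [-0.4148, -0.8722, 0.9115]
||prox(x)|| = 1.328
Step 4: Proximal objective.
0.5*||prox-x||^2 = 5.9168
lambda*||prox|| = 4.5683
Total = 10.4853


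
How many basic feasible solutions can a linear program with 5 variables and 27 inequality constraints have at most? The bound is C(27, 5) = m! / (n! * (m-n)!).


Each vertex corresponds to some choice of n active constraints out of m, so the number of vertices is at most C(m, n) = m! / (n!(m-n)!).
m = 27, n = 5
Numerator: 27 * 26 * 25 * 24 * 23
Denominator: 5! = 120
C(27, 5) = 80730


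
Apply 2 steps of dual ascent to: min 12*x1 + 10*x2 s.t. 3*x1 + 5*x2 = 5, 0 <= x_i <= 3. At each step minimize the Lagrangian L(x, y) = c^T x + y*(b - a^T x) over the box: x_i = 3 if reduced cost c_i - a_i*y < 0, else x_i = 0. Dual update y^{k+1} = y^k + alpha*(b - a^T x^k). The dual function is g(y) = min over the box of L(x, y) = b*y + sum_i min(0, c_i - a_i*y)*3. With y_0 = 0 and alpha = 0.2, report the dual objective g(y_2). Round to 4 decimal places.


Dual ascent for LP: min 12*x1 + 10*x2, 3*x1 + 5*x2 = 5, 0 <= x_i <= 3
Step 1: y^k = 0.0, reduced costs: (12.0, 10.0)
  x^k = (0.0, 0.0), subgradient = b - a^T x = 5.0
  y^{k+1} = 0.0 + 0.2*5.0 = 1.0
Step 2: y^k = 1.0, reduced costs: (9.0, 5.0)
  x^k = (0.0, 0.0), subgradient = b - a^T x = 5.0
  y^{k+1} = 1.0 + 0.2*5.0 = 2.0
Dual objective at y_2 = 2.0: reduced costs (6.0, 0.0), box minimizer x = (0.0, 0.0)
g(y_2) = b*y + (c1 - a1*y)*x1 + (c2 - a2*y)*x2 = 5*2.0 + 6.0*0.0 + 0.0*0.0 = 10.0 + 0.0 + 0.0 = 10.0


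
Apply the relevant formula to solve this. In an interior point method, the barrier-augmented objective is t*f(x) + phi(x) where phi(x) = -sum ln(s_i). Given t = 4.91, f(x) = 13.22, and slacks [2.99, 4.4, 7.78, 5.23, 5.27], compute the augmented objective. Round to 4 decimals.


Step 1: Compute log-barrier.
ln values: [1.0953, 1.4816, 2.0516, 1.6544, 1.662]
phi = -(1.0953 + 1.4816 + 2.0516 + 1.6544 + 1.662) = -7.9449
Step 2: Compute augmented objective.
t*f(x) = 4.91*13.22 = 64.9102
Total = 64.9102 - 7.9449 = 56.9653


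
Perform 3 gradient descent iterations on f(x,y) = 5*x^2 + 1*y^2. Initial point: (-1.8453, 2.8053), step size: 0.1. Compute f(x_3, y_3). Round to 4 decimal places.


Gradient descent on f(x,y) = 5*x^2 + 1*y^2.
Starting point: (-1.8453, 2.8053), alpha = 0.1
Step 1: grad_x = 2*5*-1.8453 = -18.453, grad_y = 2*1*2.8053 = 5.6106
  x_1 = -1.8453 - 0.1*-18.453 = 0.0
  y_1 = 2.8053 - 0.1*5.6106 = 2.2442
Step 2: grad_x = 2*5*0.0 = 0.0, grad_y = 2*1*2.2442 = 4.4885
  x_2 = 0.0 - 0.1*0.0 = 0.0
  y_2 = 2.2442 - 0.1*4.4885 = 1.7954
Step 3: grad_x = 2*5*0.0 = 0.0, grad_y = 2*1*1.7954 = 3.5908
  x_3 = 0.0 - 0.1*0.0 = 0.0
  y_3 = 1.7954 - 0.1*3.5908 = 1.4363
f(0.0, 1.4363) = 5*0.0^2 + 1*1.4363^2 = 2.063


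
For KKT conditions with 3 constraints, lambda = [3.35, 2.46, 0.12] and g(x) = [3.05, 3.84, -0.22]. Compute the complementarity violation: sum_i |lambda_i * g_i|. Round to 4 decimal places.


KKT complementary slackness check:
lambda_1 * g_1 = 3.35 * 3.05 = 10.2175
lambda_2 * g_2 = 2.46 * 3.84 = 9.4464
lambda_3 * g_3 = 0.12 * -0.22 = -0.0264
Total violation = 10.2175 + 9.4464 + 0.0264 = 19.6903


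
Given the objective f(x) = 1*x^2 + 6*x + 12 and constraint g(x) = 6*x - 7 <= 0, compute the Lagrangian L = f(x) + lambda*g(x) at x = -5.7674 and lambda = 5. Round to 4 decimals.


Step 1: Evaluate f(x).
f(-5.7674) = 1*(-5.7674)^2 + 6*(-5.7674) + 12 = 10.6585
Step 2: Evaluate g(x).
g(-5.7674) = 6*-5.7674 - 7 = -41.6044
Step 3: Compute Lagrangian.
L = 10.6585 + 5*-41.6044 = -197.3635


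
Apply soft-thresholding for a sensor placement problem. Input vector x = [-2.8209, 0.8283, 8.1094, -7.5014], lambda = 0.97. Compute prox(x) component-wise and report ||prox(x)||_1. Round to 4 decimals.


Soft-thresholding with lambda = 0.97:
prox(-2.8209) = sign(-2.8209)*max(|-2.8209| - 0.97, 0) = -1.8509
prox(0.8283) = sign(0.8283)*max(|0.8283| - 0.97, 0) = 0.0
prox(8.1094) = sign(8.1094)*max(|8.1094| - 0.97, 0) = 7.1394
prox(-7.5014) = sign(-7.5014)*max(|-7.5014| - 0.97, 0) = -6.5314
prox(x) = [-1.8509, 0.0, 7.1394, -6.5314]
||prox(x)||_1 = 1.8509 + 0.0 + 7.1394 + 6.5314 = 15.5217


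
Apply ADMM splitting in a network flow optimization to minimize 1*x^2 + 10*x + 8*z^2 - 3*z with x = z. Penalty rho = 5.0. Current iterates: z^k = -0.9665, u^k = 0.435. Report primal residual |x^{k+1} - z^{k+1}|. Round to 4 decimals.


ADMM iteration with rho = 5.0, z^k = -0.9665, u^k = 0.435
Step 1: x-update.
Minimize 1*x^2 + 10*x + (5.0/2)*(x + 0.9665 + 0.435)^2
FOC: (2*1 + 5.0)*x = -10 + 5.0*(-0.9665 - 0.435)
x^{k+1} = -2.4296
Step 2: z-update.
Minimize 8*z^2 - 3*z + (5.0/2)*(-2.4296 - z + 0.435)^2
FOC: (2*8 + 5.0)*z = 3 + 5.0*(-2.4296 + 0.435)
z^{k+1} = -0.3321
Step 3: u-update.
u^{k+1} = 0.435 - 2.4296 + 0.3321 = -1.6626
Step 4: Primal residual = |-2.4296 + 0.3321| = 2.0976


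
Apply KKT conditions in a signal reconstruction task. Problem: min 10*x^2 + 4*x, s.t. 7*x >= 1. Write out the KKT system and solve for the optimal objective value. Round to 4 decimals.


Step 1: Try lambda = 0 (constraint inactive).
x_unc = -4/(2*10) = -0.2
Check: 7*-0.2 = -1.4 < 1 -- violated!
Step 2: Constraint must be active: 7*x = 1
x* = 1/7 = 0.1429 (rounded; the exact value 1/7 is used below)
lambda = (2*10*(1/7) + 4)/7 = 0.9796
Step 3: Compute optimal value.
f(x*) = 10*(1/7)^2 + 4*(1/7) = 0.7755


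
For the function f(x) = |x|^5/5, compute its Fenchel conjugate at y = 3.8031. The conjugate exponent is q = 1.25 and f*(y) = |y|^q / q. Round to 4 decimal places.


The conjugate exponent q satisfies 1/p + 1/q = 1.
p = 5, so q = 5/(5 - 1) = 1.25
|y|^q = 3.8031^1.25 = 5.3109
f*(3.8031) = 5.3109 / 1.25 = 4.2488


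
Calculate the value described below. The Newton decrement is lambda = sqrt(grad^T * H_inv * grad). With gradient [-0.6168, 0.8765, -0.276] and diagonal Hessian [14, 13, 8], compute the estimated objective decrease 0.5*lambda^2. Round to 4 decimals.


Step 1: H is diagonal, so H^(-1) * g = [-0.0441, 0.0674, -0.0345].
Step 2: g^T H^(-1) g = sum_i g_i^2 / H_ii
  = (-0.6168)^2/14 + (0.8765)^2/13 + (-0.276)^2/8
  = 0.0272 + 0.0591 + 0.0095 = 0.0958
Step 3: Objective decrease = 0.5 * g^T H^(-1) g = 0.0479


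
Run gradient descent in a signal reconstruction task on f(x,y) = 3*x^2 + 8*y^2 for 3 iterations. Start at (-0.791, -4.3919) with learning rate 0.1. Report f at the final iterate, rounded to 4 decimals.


Gradient descent on f(x,y) = 3*x^2 + 8*y^2.
Starting point: (-0.791, -4.3919), alpha = 0.1
Step 1: grad_x = 2*3*-0.791 = -4.746, grad_y = 2*8*-4.3919 = -70.2704
  x_1 = -0.791 - 0.1*-4.746 = -0.3164
  y_1 = -4.3919 - 0.1*-70.2704 = 2.6351
Step 2: grad_x = 2*3*-0.3164 = -1.8984, grad_y = 2*8*2.6351 = 42.1622
  x_2 = -0.3164 - 0.1*-1.8984 = -0.1266
  y_2 = 2.6351 - 0.1*42.1622 = -1.5811
Step 3: grad_x = 2*3*-0.1266 = -0.7594, grad_y = 2*8*-1.5811 = -25.2973
  x_3 = -0.1266 - 0.1*-0.7594 = -0.0506
  y_3 = -1.5811 - 0.1*-25.2973 = 0.9487
f(-0.0506, 0.9487) = 3*(-0.0506)^2 + 8*0.9487^2 = 7.2072


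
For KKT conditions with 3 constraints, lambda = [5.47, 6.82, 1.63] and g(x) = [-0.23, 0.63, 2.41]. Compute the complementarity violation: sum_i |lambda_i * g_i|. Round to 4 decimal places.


KKT complementary slackness check:
lambda_1 * g_1 = 5.47 * -0.23 = -1.2581
lambda_2 * g_2 = 6.82 * 0.63 = 4.2966
lambda_3 * g_3 = 1.63 * 2.41 = 3.9283
Total violation = 1.2581 + 4.2966 + 3.9283 = 9.483


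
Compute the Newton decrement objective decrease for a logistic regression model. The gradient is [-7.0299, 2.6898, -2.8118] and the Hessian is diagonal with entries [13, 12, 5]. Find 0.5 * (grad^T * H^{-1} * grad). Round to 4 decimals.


Step 1: H is diagonal, so H^(-1) * g = [-0.5408, 0.2242, -0.5624].
Step 2: g^T H^(-1) g = sum_i g_i^2 / H_ii
  = (-7.0299)^2/13 + (2.6898)^2/12 + (-2.8118)^2/5
  = 3.8015 + 0.6029 + 1.5812 = 5.9857
Step 3: Objective decrease = 0.5 * g^T H^(-1) g = 2.9928


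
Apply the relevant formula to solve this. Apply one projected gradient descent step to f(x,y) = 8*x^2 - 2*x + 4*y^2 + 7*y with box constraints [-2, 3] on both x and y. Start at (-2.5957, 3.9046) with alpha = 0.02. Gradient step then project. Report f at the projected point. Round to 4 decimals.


Step 1: Compute gradient at (-2.5957, 3.9046).
grad_x = 2*8*-2.5957 - 2 = -43.5312
grad_y = 2*4*3.9046 + 7 = 38.2368
Step 2: Gradient step.
x_raw = -2.5957 - 0.02*-43.5312 = -1.7251
y_raw = 3.9046 - 0.02*38.2368 = 3.1399
Step 3: Project onto [-2, 3].
x_proj = clip(-1.7251) = -1.7251
y_proj = clip(3.1399) = 3.0
Step 4: Evaluate f.
f(-1.7251, 3.0) = 84.2572


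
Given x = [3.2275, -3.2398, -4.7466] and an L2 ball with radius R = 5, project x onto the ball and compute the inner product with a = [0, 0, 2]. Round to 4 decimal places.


Step 1: Compute ||x|| (intermediates to 6 decimals).
||x|| = sqrt(3.2275^2 + (-3.2398)^2 + (-4.7466)^2) = 6.591151
Step 2: Project.
Since ||x|| > R, scale = R/||x|| = 5/6.591151 = 0.758593, proj(x) = scale * x
proj(x) = [2.448359, -2.45769, -3.600738]
Step 3: Dot product.
a^T * proj(x) = 0*2.448359 + 0*(-2.45769) + 2*(-3.600738) = -7.2015


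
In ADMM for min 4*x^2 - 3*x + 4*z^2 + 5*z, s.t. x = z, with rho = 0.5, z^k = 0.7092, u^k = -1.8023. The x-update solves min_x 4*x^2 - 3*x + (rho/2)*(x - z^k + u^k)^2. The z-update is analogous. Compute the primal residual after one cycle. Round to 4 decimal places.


ADMM iteration with rho = 0.5, z^k = 0.7092, u^k = -1.8023
Step 1: x-update.
Minimize 4*x^2 - 3*x + (0.5/2)*(x - 0.7092 - 1.8023)^2
FOC: (2*4 + 0.5)*x = 3 + 0.5*(0.7092 + 1.8023)
x^{k+1} = 0.5007
Step 2: z-update.
Minimize 4*z^2 + 5*z + (0.5/2)*(0.5007 - z - 1.8023)^2
FOC: (2*4 + 0.5)*z = -5 + 0.5*(0.5007 - 1.8023)
z^{k+1} = -0.6648
Step 3: u-update.
u^{k+1} = -1.8023 + 0.5007 + 0.6648 = -0.6368
Step 4: Primal residual = |0.5007 + 0.6648| = 1.1655


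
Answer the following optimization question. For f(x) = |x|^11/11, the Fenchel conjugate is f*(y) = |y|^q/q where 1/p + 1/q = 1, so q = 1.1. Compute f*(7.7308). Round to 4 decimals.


The conjugate exponent q satisfies 1/p + 1/q = 1.
p = 11, so q = 11/(11 - 1) = 1.1
|y|^q = 7.7308^1.1 = 9.4852
f*(7.7308) = 9.4852 / 1.1 = 8.6229


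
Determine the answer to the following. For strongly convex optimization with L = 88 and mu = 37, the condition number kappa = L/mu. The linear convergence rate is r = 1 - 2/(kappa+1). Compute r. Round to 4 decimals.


Step 1: Compute the condition number.
kappa = L/mu = 88/37 = 2.3784
Step 2: Compute the convergence rate.
r = 1 - 2/(kappa + 1) = 1 - 2*mu/(L + mu) = (L - mu)/(L + mu) = 51/125 = 0.408


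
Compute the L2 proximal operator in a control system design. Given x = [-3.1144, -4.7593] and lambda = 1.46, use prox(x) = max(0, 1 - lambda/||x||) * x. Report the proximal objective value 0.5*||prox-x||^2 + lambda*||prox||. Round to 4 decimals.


Step 1: Compute ||x||.
||x|| = 5.6877
Step 2: Compute scaling factor.
scale = max(0, 1 - 1.46/5.6877) = 0.7433
Step 3: prox(x) = [-2.315, -3.5376]
||prox(x)|| = 4.2277
Step 4: Proximal objective.
0.5*||prox-x||^2 = 1.0658
lambda*||prox|| = 6.1724
Total = 7.2383


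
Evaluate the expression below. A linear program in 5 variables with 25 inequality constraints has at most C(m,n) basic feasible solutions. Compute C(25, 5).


Each vertex corresponds to some choice of n active constraints out of m, so the number of vertices is at most C(m, n) = m! / (n!(m-n)!).
m = 25, n = 5
Numerator: 25 * 24 * 23 * 22 * 21
Denominator: 5! = 120
C(25, 5) = 53130


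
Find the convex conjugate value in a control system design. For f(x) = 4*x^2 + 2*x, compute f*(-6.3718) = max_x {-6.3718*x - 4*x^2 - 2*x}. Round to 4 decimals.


f*(y) = sup_x {y*x - a*x^2 - b*x} = sup_x {(y-b)*x - a*x^2}
FOC: (y - b) - 2a*x = 0 => x* = (y - b)/(2a)
x* = (-6.3718 - 2)/(2*4) = -1.0465
f*(-6.3718) = (y-b)^2/(4a) = (-6.3718 - 2)^2/(4*4)
= 70.087/16 = 4.3804
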